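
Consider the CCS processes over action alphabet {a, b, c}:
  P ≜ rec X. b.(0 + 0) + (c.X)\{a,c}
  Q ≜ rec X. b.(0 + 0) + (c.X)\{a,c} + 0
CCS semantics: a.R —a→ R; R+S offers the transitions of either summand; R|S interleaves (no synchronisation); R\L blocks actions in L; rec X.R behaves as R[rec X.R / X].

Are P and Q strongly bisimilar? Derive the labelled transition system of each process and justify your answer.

Reachable graph of P (2 states):
  u0 = rec X. b.(0 + 0) + (c.X)\{a,c} :: —b→ u1
  u1 = 0 + 0 :: deadlocked
Reachable graph of Q (2 states):
  v0 = rec X. b.(0 + 0) + (c.X)\{a,c} + 0 :: —b→ v1
  v1 = 0 + 0 :: deadlocked
Partition-refinement fixed point:
  B0 = {u0, v0}
  B1 = {u1, v1}
u0 ∈ B0, v0 ∈ B0 → same block

bisimilar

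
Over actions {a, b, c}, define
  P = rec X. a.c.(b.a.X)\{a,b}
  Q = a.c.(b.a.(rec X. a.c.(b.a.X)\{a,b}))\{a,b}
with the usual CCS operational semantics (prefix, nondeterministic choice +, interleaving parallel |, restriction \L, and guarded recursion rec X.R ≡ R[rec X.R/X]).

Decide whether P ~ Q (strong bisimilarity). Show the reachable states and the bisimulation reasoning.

P's transition system — 3 states:
  u0 = rec X. a.c.(b.a.X)\{a,b} | --a--▸ u1
  u1 = c.(b.a.(rec X. a.c.(b.a.X)\{a,b}))\{a,b} | --c--▸ u2
  u2 = (b.a.(rec X. a.c.(b.a.X)\{a,b}))\{a,b} | deadlocked
Q's transition system — 3 states:
  v0 = a.c.(b.a.(rec X. a.c.(b.a.X)\{a,b}))\{a,b} | --a--▸ v1
  v1 = c.(b.a.(rec X. a.c.(b.a.X)\{a,b}))\{a,b} | --c--▸ v2
  v2 = (b.a.(rec X. a.c.(b.a.X)\{a,b}))\{a,b} | deadlocked
Bisimilarity quotient blocks:
  B0 = {u0, v0}
  B1 = {u1, v1}
  B2 = {u2, v2}
u0 ∈ B0, v0 ∈ B0 → same block

bisimilar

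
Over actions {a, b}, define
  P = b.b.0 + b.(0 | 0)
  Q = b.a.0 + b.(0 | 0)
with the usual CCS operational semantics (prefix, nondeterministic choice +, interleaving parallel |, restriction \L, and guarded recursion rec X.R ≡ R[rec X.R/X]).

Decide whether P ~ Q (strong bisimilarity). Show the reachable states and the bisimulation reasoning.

not bisimilar

P's transition system — 4 states:
  m0 = b.b.0 + b.(0 | 0) ⊢ -b-> m1, -b-> m2
  m1 = 0 | 0 ⊢ ∅
  m2 = b.0 ⊢ -b-> m3
  m3 = 0 ⊢ ∅
Q's transition system — 4 states:
  n0 = b.a.0 + b.(0 | 0) ⊢ -b-> n1, -b-> n2
  n1 = 0 | 0 ⊢ ∅
  n2 = a.0 ⊢ -a-> n3
  n3 = 0 ⊢ ∅
Bisimilarity quotient blocks:
  B0 = {m0}
  B1 = {m1, m3, n1, n3}
  B2 = {m2}
  B3 = {n0}
  B4 = {n2}
m0 ∈ B0, n0 ∈ B3 → different blocks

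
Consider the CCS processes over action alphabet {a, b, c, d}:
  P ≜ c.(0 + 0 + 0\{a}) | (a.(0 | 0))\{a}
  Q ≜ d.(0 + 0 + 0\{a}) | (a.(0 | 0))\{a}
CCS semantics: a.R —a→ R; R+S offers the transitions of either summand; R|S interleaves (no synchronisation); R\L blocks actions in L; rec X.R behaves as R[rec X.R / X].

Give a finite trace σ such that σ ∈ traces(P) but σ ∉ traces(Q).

c

Reachable graph of P (2 states):
  s0 = c.(0 + 0 + 0\{a}) | (a.(0 | 0))\{a} → -c-> s1
  s1 = (0 + 0 + 0\{a}) | (a.(0 | 0))\{a} → deadlocked
Reachable graph of Q (2 states):
  t0 = d.(0 + 0 + 0\{a}) | (a.(0 | 0))\{a} → -d-> t1
  t1 = (0 + 0 + 0\{a}) | (a.(0 | 0))\{a} → deadlocked
Run σ = ⟨c⟩ on P: start {s0}
  [1] c ⇒ {s1}
  — P admits the full trace.
Run σ = ⟨c⟩ on Q: start {t0}
  [1] c ⇒ no successor for Q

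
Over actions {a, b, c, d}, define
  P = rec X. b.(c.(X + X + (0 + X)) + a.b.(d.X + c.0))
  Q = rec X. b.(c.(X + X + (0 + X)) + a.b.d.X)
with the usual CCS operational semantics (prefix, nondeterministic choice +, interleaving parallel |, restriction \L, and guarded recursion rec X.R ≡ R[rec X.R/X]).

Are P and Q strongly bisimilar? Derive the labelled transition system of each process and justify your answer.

P ≁ Q

P's transition system — 6 states:
  s0 = rec X. b.(c.(X + X + (0 + X)) + a.b.(d.X + c.0)) → -b-> s1
  s1 = c.((rec X. b.(c.(X + X + (0 + X)) + a.b.(d.X + c.0))) + (rec X. b.(c.(X + X + (0 + X)) + a.b.(d.X + c.0))) + (0 + (rec X. b.(c.(X + X + (0 + X)) + a.b.(d.X + c.0))))) + a.b.(d.(rec X. b.(c.(X + X + (0 + X)) + a.b.(d.X + c.0))) + c.0) → -a-> s2, -c-> s3
  s2 = b.(d.(rec X. b.(c.(X + X + (0 + X)) + a.b.(d.X + c.0))) + c.0) → -b-> s4
  s3 = (rec X. b.(c.(X + X + (0 + X)) + a.b.(d.X + c.0))) + (rec X. b.(c.(X + X + (0 + X)) + a.b.(d.X + c.0))) + (0 + (rec X. b.(c.(X + X + (0 + X)) + a.b.(d.X + c.0)))) → -b-> s1
  s4 = d.(rec X. b.(c.(X + X + (0 + X)) + a.b.(d.X + c.0))) + c.0 → -c-> s5, -d-> s0
  s5 = 0 → ·
Q's transition system — 5 states:
  t0 = rec X. b.(c.(X + X + (0 + X)) + a.b.d.X) → -b-> t1
  t1 = c.((rec X. b.(c.(X + X + (0 + X)) + a.b.d.X)) + (rec X. b.(c.(X + X + (0 + X)) + a.b.d.X)) + (0 + (rec X. b.(c.(X + X + (0 + X)) + a.b.d.X)))) + a.b.d.(rec X. b.(c.(X + X + (0 + X)) + a.b.d.X)) → -a-> t2, -c-> t3
  t2 = b.d.(rec X. b.(c.(X + X + (0 + X)) + a.b.d.X)) → -b-> t4
  t3 = (rec X. b.(c.(X + X + (0 + X)) + a.b.d.X)) + (rec X. b.(c.(X + X + (0 + X)) + a.b.d.X)) + (0 + (rec X. b.(c.(X + X + (0 + X)) + a.b.d.X))) → -b-> t1
  t4 = d.(rec X. b.(c.(X + X + (0 + X)) + a.b.d.X)) → -d-> t0
Coarsest stable partition (strong bisimilarity classes):
  B0 = {s0, s3}
  B1 = {s1}
  B2 = {s2}
  B3 = {s4}
  B4 = {s5}
  B5 = {t0, t3}
  B6 = {t1}
  B7 = {t2}
  B8 = {t4}
s0 ∈ B0, t0 ∈ B5 → different blocks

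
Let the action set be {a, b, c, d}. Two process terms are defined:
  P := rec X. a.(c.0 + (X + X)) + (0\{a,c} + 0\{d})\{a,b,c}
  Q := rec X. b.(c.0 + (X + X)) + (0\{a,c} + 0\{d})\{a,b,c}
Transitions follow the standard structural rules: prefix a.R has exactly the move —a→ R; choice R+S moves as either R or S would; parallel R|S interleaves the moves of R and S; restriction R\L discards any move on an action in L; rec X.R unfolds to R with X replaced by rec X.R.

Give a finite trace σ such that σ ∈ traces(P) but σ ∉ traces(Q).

Reachable graph of P (3 states):
  u0 = rec X. a.(c.0 + (X + X)) + (0\{a,c} + 0\{d})\{a,b,c} → =a=> u1
  u1 = c.0 + ((rec X. a.(c.0 + (X + X)) + (0\{a,c} + 0\{d})\{a,b,c}) + (rec X. a.(c.0 + (X + X)) + (0\{a,c} + 0\{d})\{a,b,c})) → =a=> u1, =c=> u2
  u2 = 0 → deadlocked
Reachable graph of Q (3 states):
  v0 = rec X. b.(c.0 + (X + X)) + (0\{a,c} + 0\{d})\{a,b,c} → =b=> v1
  v1 = c.0 + ((rec X. b.(c.0 + (X + X)) + (0\{a,c} + 0\{d})\{a,b,c}) + (rec X. b.(c.0 + (X + X)) + (0\{a,c} + 0\{d})\{a,b,c})) → =b=> v1, =c=> v2
  v2 = 0 → deadlocked
Executing a from P (initial set {u0}):
  [1] a ⇒ {u1}
  ✓ P
Executing a from Q (initial set {v0}):
  [1] a ⇒ ∅  — Q cannot continue

a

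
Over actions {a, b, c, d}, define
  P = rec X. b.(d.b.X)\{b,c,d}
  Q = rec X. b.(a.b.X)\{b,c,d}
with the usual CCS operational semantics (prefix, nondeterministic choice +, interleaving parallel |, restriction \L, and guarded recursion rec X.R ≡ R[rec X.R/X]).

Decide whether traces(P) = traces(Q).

traces(P) ≠ traces(Q) — witness ⟨ba⟩

LTS(P): 2 reachable states
  u0 = rec X. b.(d.b.X)\{b,c,d} :: ··b··> u1
  u1 = (d.b.(rec X. b.(d.b.X)\{b,c,d}))\{b,c,d} :: ∅
LTS(Q): 3 reachable states
  v0 = rec X. b.(a.b.X)\{b,c,d} :: ··b··> v1
  v1 = (a.b.(rec X. b.(a.b.X)\{b,c,d}))\{b,c,d} :: ··a··> v2
  v2 = (b.(rec X. b.(a.b.X)\{b,c,d}))\{b,c,d} :: ∅
Run σ = ⟨ba⟩ on Q: start {v0}
  after b @ step 1: {v1}
  after a @ step 2: {v2}
  — Q admits the full trace.
Run σ = ⟨ba⟩ on P: start {u0}
  after b @ step 1: {u1}
  after a @ step 2: no successor for P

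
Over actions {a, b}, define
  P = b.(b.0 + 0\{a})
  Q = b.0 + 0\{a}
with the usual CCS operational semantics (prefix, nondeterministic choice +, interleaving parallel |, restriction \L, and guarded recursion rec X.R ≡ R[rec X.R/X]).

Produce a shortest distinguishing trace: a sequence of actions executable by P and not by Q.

bb

LTS(P): 3 reachable states
  u0 = b.(b.0 + 0\{a}) → --b--▸ u1
  u1 = b.0 + 0\{a} → --b--▸ u2
  u2 = 0 → (no moves)
LTS(Q): 2 reachable states
  v0 = b.0 + 0\{a} → --b--▸ v1
  v1 = 0 → (no moves)
Trace ⟨bb⟩ through P, begin at {u0}:
  step 1 (b): {u1}
  step 2 (b): {u2}
  — P admits the full trace.
Trace ⟨bb⟩ through Q, begin at {v0}:
  step 1 (b): {v1}
  step 2 (b): ∅  — Q cannot continue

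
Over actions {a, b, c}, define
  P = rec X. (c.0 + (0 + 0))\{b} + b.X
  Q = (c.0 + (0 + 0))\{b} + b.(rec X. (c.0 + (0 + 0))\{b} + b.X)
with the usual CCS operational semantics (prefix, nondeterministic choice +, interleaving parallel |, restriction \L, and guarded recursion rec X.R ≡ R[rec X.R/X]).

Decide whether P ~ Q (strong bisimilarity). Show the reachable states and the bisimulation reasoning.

P's transition system — 2 states:
  p0 = rec X. (c.0 + (0 + 0))\{b} + b.X → —b→ p0, —c→ p1
  p1 = 0\{b} → deadlocked
Q's transition system — 3 states:
  q0 = (c.0 + (0 + 0))\{b} + b.(rec X. (c.0 + (0 + 0))\{b} + b.X) → —b→ q1, —c→ q2
  q1 = rec X. (c.0 + (0 + 0))\{b} + b.X → —b→ q1, —c→ q2
  q2 = 0\{b} → deadlocked
Coarsest stable partition (strong bisimilarity classes):
  B0 = {p0, q0, q1}
  B1 = {p1, q2}
p0 ∈ B0, q0 ∈ B0 → same block

P ~ Q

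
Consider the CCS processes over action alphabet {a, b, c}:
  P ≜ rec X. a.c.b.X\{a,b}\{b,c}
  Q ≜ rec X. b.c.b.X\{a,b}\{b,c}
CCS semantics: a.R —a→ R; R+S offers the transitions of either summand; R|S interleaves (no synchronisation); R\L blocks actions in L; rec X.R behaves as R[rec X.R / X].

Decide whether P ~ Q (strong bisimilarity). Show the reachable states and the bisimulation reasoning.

Reachable graph of P (4 states):
  m0 = rec X. a.c.b.X\{a,b}\{b,c} ⊢ =a=> m1
  m1 = c.b.(rec X. a.c.b.X\{a,b}\{b,c})\{a,b}\{b,c} ⊢ =c=> m2
  m2 = b.(rec X. a.c.b.X\{a,b}\{b,c})\{a,b}\{b,c} ⊢ =b=> m3
  m3 = (rec X. a.c.b.X\{a,b}\{b,c})\{a,b}\{b,c} ⊢ ∅
Reachable graph of Q (4 states):
  n0 = rec X. b.c.b.X\{a,b}\{b,c} ⊢ =b=> n1
  n1 = c.b.(rec X. b.c.b.X\{a,b}\{b,c})\{a,b}\{b,c} ⊢ =c=> n2
  n2 = b.(rec X. b.c.b.X\{a,b}\{b,c})\{a,b}\{b,c} ⊢ =b=> n3
  n3 = (rec X. b.c.b.X\{a,b}\{b,c})\{a,b}\{b,c} ⊢ ∅
Coarsest stable partition (strong bisimilarity classes):
  B0 = {m0}
  B1 = {m1, n1}
  B2 = {m2, n2}
  B3 = {m3, n3}
  B4 = {n0}
m0 ∈ B0, n0 ∈ B4 → different blocks

not bisimilar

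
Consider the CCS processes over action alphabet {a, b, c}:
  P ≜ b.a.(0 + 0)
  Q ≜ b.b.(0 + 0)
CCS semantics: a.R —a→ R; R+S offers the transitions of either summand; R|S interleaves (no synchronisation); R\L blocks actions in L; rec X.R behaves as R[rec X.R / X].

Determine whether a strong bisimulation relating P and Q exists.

P's transition system — 3 states:
  p0 = b.a.(0 + 0) ⊢ --b--▸ p1
  p1 = a.(0 + 0) ⊢ --a--▸ p2
  p2 = 0 + 0 ⊢ stopped
Q's transition system — 3 states:
  q0 = b.b.(0 + 0) ⊢ --b--▸ q1
  q1 = b.(0 + 0) ⊢ --b--▸ q2
  q2 = 0 + 0 ⊢ stopped
Partition-refinement fixed point:
  B0 = {p0}
  B1 = {p1}
  B2 = {p2, q2}
  B3 = {q0}
  B4 = {q1}
p0 ∈ B0, q0 ∈ B3 → different blocks

not bisimilar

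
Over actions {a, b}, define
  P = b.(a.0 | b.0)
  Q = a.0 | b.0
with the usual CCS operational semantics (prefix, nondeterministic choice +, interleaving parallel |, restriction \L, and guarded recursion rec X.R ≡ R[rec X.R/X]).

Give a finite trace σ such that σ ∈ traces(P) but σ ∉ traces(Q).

Reachable graph of P (5 states):
  s0 = b.(a.0 | b.0) ⊢ ··b··> s1
  s1 = a.0 | b.0 ⊢ ··a··> s2, ··b··> s3
  s2 = 0 | b.0 ⊢ ··b··> s4
  s3 = a.0 | 0 ⊢ ··a··> s4
  s4 = 0 | 0 ⊢ deadlocked
Reachable graph of Q (4 states):
  t0 = a.0 | b.0 ⊢ ··a··> t1, ··b··> t2
  t1 = 0 | b.0 ⊢ ··b··> t3
  t2 = a.0 | 0 ⊢ ··a··> t3
  t3 = 0 | 0 ⊢ deadlocked
Run σ = ⟨bb⟩ on P: start {s0}
  [1] b ⇒ {s1}
  [2] b ⇒ {s3}
  — P admits the full trace.
Run σ = ⟨bb⟩ on Q: start {t0}
  [1] b ⇒ {t2}
  [2] b ⇒ no successor for Q

bb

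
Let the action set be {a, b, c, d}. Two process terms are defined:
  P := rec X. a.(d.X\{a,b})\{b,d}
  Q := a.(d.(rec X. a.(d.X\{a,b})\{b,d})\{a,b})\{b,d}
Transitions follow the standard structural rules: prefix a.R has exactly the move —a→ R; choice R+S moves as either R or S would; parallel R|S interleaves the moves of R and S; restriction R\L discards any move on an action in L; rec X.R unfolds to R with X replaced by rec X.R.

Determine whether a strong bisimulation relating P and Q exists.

Reachable graph of P (2 states):
  s0 = rec X. a.(d.X\{a,b})\{b,d} → ··a··> s1
  s1 = (d.(rec X. a.(d.X\{a,b})\{b,d})\{a,b})\{b,d} → (no moves)
Reachable graph of Q (2 states):
  t0 = a.(d.(rec X. a.(d.X\{a,b})\{b,d})\{a,b})\{b,d} → ··a··> t1
  t1 = (d.(rec X. a.(d.X\{a,b})\{b,d})\{a,b})\{b,d} → (no moves)
Coarsest stable partition (strong bisimilarity classes):
  B0 = {s0, t0}
  B1 = {s1, t1}
s0 ∈ B0, t0 ∈ B0 → same block

bisimilar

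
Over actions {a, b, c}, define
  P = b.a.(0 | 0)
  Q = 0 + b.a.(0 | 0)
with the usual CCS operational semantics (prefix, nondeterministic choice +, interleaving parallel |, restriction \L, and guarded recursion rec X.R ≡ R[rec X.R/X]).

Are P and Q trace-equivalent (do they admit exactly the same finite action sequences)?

trace-equivalent

LTS(P): 3 reachable states
  s0 = b.a.(0 | 0) has moves -b-> s1
  s1 = a.(0 | 0) has moves -a-> s2
  s2 = 0 | 0 has moves stopped
LTS(Q): 3 reachable states
  t0 = 0 + b.a.(0 | 0) has moves -b-> t1
  t1 = a.(0 | 0) has moves -a-> t2
  t2 = 0 | 0 has moves stopped
Partition-refinement fixed point:
  B0 = {s0, t0}
  B1 = {s1, t1}
  B2 = {s2, t2}
s0 ∈ B0, t0 ∈ B0 → same block
Bisimilar ⇒ trace-equivalent.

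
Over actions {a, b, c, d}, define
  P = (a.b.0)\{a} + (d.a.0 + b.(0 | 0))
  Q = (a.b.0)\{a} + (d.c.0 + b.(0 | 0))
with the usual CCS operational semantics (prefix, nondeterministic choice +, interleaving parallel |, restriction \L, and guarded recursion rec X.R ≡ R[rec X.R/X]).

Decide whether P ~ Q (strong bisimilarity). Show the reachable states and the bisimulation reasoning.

Reachable graph of P (4 states):
  p0 = (a.b.0)\{a} + (d.a.0 + b.(0 | 0)) :: —b→ p1, —d→ p2
  p1 = 0 | 0 :: ∅
  p2 = a.0 :: —a→ p3
  p3 = 0 :: ∅
Reachable graph of Q (4 states):
  q0 = (a.b.0)\{a} + (d.c.0 + b.(0 | 0)) :: —b→ q1, —d→ q2
  q1 = 0 | 0 :: ∅
  q2 = c.0 :: —c→ q3
  q3 = 0 :: ∅
Coarsest stable partition (strong bisimilarity classes):
  B0 = {p0}
  B1 = {p2}
  B2 = {p1, p3, q1, q3}
  B3 = {q0}
  B4 = {q2}
p0 ∈ B0, q0 ∈ B3 → different blocks

not bisimilar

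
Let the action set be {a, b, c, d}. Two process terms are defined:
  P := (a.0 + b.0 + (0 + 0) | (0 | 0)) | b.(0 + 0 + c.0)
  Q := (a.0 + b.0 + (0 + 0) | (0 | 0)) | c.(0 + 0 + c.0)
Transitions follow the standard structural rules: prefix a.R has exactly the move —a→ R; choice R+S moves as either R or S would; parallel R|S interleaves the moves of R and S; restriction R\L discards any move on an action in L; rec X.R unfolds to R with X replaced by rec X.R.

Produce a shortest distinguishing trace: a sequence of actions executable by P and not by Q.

LTS(P): 6 reachable states
  p0 = (a.0 + b.0 + (0 + 0) | (0 | 0)) | b.(0 + 0 + c.0) :: -a-> p1, -b-> p1, -b-> p2
  p1 = 0 | b.(0 + 0 + c.0) :: -b-> p3
  p2 = (a.0 + b.0 + (0 + 0) | (0 | 0)) | (0 + 0 + c.0) :: -a-> p3, -b-> p3, -c-> p4
  p3 = 0 | (0 + 0 + c.0) :: -c-> p5
  p4 = (a.0 + b.0 + (0 + 0) | (0 | 0)) | 0 :: -a-> p5, -b-> p5
  p5 = 0 | 0 :: ·
LTS(Q): 6 reachable states
  q0 = (a.0 + b.0 + (0 + 0) | (0 | 0)) | c.(0 + 0 + c.0) :: -a-> q1, -b-> q1, -c-> q2
  q1 = 0 | c.(0 + 0 + c.0) :: -c-> q3
  q2 = (a.0 + b.0 + (0 + 0) | (0 | 0)) | (0 + 0 + c.0) :: -a-> q3, -b-> q3, -c-> q4
  q3 = 0 | (0 + 0 + c.0) :: -c-> q5
  q4 = (a.0 + b.0 + (0 + 0) | (0 | 0)) | 0 :: -a-> q5, -b-> q5
  q5 = 0 | 0 :: ·
Executing ab from P (initial set {p0}):
  step 1 (a): {p1}
  step 2 (b): {p3}
  — P admits the full trace.
Executing ab from Q (initial set {q0}):
  step 1 (a): {q1}
  step 2 (b): no successor for Q

ab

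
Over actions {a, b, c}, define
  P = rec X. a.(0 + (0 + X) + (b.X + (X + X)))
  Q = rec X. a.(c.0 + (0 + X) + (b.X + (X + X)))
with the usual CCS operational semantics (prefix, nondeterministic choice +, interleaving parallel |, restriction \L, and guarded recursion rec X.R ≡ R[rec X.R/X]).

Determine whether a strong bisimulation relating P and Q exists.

P's transition system — 2 states:
  m0 = rec X. a.(0 + (0 + X) + (b.X + (X + X))) → —a→ m1
  m1 = 0 + (0 + (rec X. a.(0 + (0 + X) + (b.X + (X + X))))) + (b.(rec X. a.(0 + (0 + X) + (b.X + (X + X)))) + ((rec X. a.(0 + (0 + X) + (b.X + (X + X)))) + (rec X. a.(0 + (0 + X) + (b.X + (X + X)))))) → —a→ m1, —b→ m0
Q's transition system — 3 states:
  n0 = rec X. a.(c.0 + (0 + X) + (b.X + (X + X))) → —a→ n1
  n1 = c.0 + (0 + (rec X. a.(c.0 + (0 + X) + (b.X + (X + X))))) + (b.(rec X. a.(c.0 + (0 + X) + (b.X + (X + X)))) + ((rec X. a.(c.0 + (0 + X) + (b.X + (X + X)))) + (rec X. a.(c.0 + (0 + X) + (b.X + (X + X)))))) → —a→ n1, —b→ n0, —c→ n2
  n2 = 0 → ∅
Coarsest stable partition (strong bisimilarity classes):
  B0 = {m0}
  B1 = {m1}
  B2 = {n0}
  B3 = {n1}
  B4 = {n2}
m0 ∈ B0, n0 ∈ B2 → different blocks

NO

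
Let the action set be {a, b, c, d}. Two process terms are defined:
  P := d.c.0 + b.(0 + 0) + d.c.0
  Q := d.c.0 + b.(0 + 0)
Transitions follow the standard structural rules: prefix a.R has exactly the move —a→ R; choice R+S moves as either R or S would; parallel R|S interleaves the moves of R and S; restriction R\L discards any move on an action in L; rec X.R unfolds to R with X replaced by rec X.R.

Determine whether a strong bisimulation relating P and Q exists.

Reachable graph of P (4 states):
  u0 = d.c.0 + b.(0 + 0) + d.c.0 ⊢ ··b··> u1, ··d··> u2
  u1 = 0 + 0 ⊢ (no moves)
  u2 = c.0 ⊢ ··c··> u3
  u3 = 0 ⊢ (no moves)
Reachable graph of Q (4 states):
  v0 = d.c.0 + b.(0 + 0) ⊢ ··b··> v1, ··d··> v2
  v1 = 0 + 0 ⊢ (no moves)
  v2 = c.0 ⊢ ··c··> v3
  v3 = 0 ⊢ (no moves)
Coarsest stable partition (strong bisimilarity classes):
  B0 = {u0, v0}
  B1 = {u2, v2}
  B2 = {u1, u3, v1, v3}
u0 ∈ B0, v0 ∈ B0 → same block

YES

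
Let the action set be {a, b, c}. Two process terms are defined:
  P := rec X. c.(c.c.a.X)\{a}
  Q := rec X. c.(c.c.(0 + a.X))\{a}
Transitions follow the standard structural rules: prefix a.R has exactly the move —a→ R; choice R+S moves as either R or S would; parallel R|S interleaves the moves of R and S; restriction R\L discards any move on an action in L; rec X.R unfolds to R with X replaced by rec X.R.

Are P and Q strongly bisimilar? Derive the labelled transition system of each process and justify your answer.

LTS(P): 4 reachable states
  m0 = rec X. c.(c.c.a.X)\{a} ⊢ =c=> m1
  m1 = (c.c.a.(rec X. c.(c.c.a.X)\{a}))\{a} ⊢ =c=> m2
  m2 = (c.a.(rec X. c.(c.c.a.X)\{a}))\{a} ⊢ =c=> m3
  m3 = (a.(rec X. c.(c.c.a.X)\{a}))\{a} ⊢ ·
LTS(Q): 4 reachable states
  n0 = rec X. c.(c.c.(0 + a.X))\{a} ⊢ =c=> n1
  n1 = (c.c.(0 + a.(rec X. c.(c.c.(0 + a.X))\{a})))\{a} ⊢ =c=> n2
  n2 = (c.(0 + a.(rec X. c.(c.c.(0 + a.X))\{a})))\{a} ⊢ =c=> n3
  n3 = (0 + a.(rec X. c.(c.c.(0 + a.X))\{a}))\{a} ⊢ ·
Coarsest stable partition (strong bisimilarity classes):
  B0 = {m0, n0}
  B1 = {m1, n1}
  B2 = {m2, n2}
  B3 = {m3, n3}
m0 ∈ B0, n0 ∈ B0 → same block

YES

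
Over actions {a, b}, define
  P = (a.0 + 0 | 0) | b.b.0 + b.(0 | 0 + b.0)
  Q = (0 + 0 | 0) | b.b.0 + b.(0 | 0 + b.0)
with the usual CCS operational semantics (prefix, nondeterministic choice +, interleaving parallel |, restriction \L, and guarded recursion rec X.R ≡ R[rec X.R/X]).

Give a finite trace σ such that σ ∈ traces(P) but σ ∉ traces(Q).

Reachable graph of P (8 states):
  m0 = (a.0 + 0 | 0) | b.b.0 + b.(0 | 0 + b.0) ⊢ =a=> m1, =b=> m2, =b=> m3
  m1 = 0 | b.b.0 ⊢ =b=> m4
  m2 = (a.0 + 0 | 0) | b.0 ⊢ =a=> m4, =b=> m5
  m3 = 0 | 0 + b.0 ⊢ =b=> m6
  m4 = 0 | b.0 ⊢ =b=> m7
  m5 = (a.0 + 0 | 0) | 0 ⊢ =a=> m7
  m6 = 0 ⊢ (no moves)
  m7 = 0 | 0 ⊢ (no moves)
Reachable graph of Q (5 states):
  n0 = (0 + 0 | 0) | b.b.0 + b.(0 | 0 + b.0) ⊢ =b=> n1, =b=> n2
  n1 = (0 + 0 | 0) | b.0 ⊢ =b=> n3
  n2 = 0 | 0 + b.0 ⊢ =b=> n4
  n3 = (0 + 0 | 0) | 0 ⊢ (no moves)
  n4 = 0 ⊢ (no moves)
Trace ⟨a⟩ through P, begin at {m0}:
  after a @ step 1: {m1}
  ✓ P
Trace ⟨a⟩ through Q, begin at {n0}:
  after a @ step 1: ∅  — Q cannot continue

a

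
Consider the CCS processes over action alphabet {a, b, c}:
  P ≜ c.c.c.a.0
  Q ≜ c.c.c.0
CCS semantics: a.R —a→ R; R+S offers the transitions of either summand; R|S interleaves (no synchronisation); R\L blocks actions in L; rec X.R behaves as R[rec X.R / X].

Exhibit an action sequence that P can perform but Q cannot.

ccca

P's transition system — 5 states:
  m0 = c.c.c.a.0 :: -c-> m1
  m1 = c.c.a.0 :: -c-> m2
  m2 = c.a.0 :: -c-> m3
  m3 = a.0 :: -a-> m4
  m4 = 0 :: deadlocked
Q's transition system — 4 states:
  n0 = c.c.c.0 :: -c-> n1
  n1 = c.c.0 :: -c-> n2
  n2 = c.0 :: -c-> n3
  n3 = 0 :: deadlocked
Run σ = ⟨ccca⟩ on P: start {m0}
  [1] c ⇒ {m1}
  [2] c ⇒ {m2}
  [3] c ⇒ {m3}
  [4] a ⇒ {m4}
  — P admits the full trace.
Run σ = ⟨ccca⟩ on Q: start {n0}
  [1] c ⇒ {n1}
  [2] c ⇒ {n2}
  [3] c ⇒ {n3}
  [4] a ⇒ ∅ (Q stuck)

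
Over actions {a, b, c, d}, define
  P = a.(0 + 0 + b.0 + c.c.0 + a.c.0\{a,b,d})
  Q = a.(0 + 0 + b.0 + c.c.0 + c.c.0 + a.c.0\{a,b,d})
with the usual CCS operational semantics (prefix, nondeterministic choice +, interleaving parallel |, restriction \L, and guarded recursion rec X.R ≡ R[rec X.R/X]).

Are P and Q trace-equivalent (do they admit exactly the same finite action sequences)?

LTS(P): 6 reachable states
  u0 = a.(0 + 0 + b.0 + c.c.0 + a.c.0\{a,b,d}) | ··a··> u1
  u1 = 0 + 0 + b.0 + c.c.0 + a.c.0\{a,b,d} | ··a··> u2, ··b··> u3, ··c··> u4
  u2 = c.0\{a,b,d} | ··c··> u5
  u3 = 0 | (no moves)
  u4 = c.0 | ··c··> u3
  u5 = 0\{a,b,d} | (no moves)
LTS(Q): 6 reachable states
  v0 = a.(0 + 0 + b.0 + c.c.0 + c.c.0 + a.c.0\{a,b,d}) | ··a··> v1
  v1 = 0 + 0 + b.0 + c.c.0 + c.c.0 + a.c.0\{a,b,d} | ··a··> v2, ··b··> v3, ··c··> v4
  v2 = c.0\{a,b,d} | ··c··> v5
  v3 = 0 | (no moves)
  v4 = c.0 | ··c··> v3
  v5 = 0\{a,b,d} | (no moves)
Partition-refinement fixed point:
  B0 = {u0, v0}
  B1 = {u1, v1}
  B2 = {u2, u4, v2, v4}
  B3 = {u3, u5, v3, v5}
u0 ∈ B0, v0 ∈ B0 → same block
Bisimilar ⇒ trace-equivalent.

trace-equivalent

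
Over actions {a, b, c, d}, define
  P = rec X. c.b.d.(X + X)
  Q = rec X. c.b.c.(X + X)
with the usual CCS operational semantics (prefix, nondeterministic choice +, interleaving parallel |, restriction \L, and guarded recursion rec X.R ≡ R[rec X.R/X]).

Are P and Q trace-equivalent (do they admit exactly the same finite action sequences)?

LTS(P): 4 reachable states
  p0 = rec X. c.b.d.(X + X) has moves ··c··> p1
  p1 = b.d.((rec X. c.b.d.(X + X)) + (rec X. c.b.d.(X + X))) has moves ··b··> p2
  p2 = d.((rec X. c.b.d.(X + X)) + (rec X. c.b.d.(X + X))) has moves ··d··> p3
  p3 = (rec X. c.b.d.(X + X)) + (rec X. c.b.d.(X + X)) has moves ··c··> p1
LTS(Q): 4 reachable states
  q0 = rec X. c.b.c.(X + X) has moves ··c··> q1
  q1 = b.c.((rec X. c.b.c.(X + X)) + (rec X. c.b.c.(X + X))) has moves ··b··> q2
  q2 = c.((rec X. c.b.c.(X + X)) + (rec X. c.b.c.(X + X))) has moves ··c··> q3
  q3 = (rec X. c.b.c.(X + X)) + (rec X. c.b.c.(X + X)) has moves ··c··> q1
Trace ⟨cbd⟩ through P, begin at {p0}:
  [1] c ⇒ {p1}
  [2] b ⇒ {p2}
  [3] d ⇒ {p3}
  ✓ P
Trace ⟨cbd⟩ through Q, begin at {q0}:
  [1] c ⇒ {q1}
  [2] b ⇒ {q2}
  [3] d ⇒ no successor for Q

traces(P) ≠ traces(Q) — witness ⟨cbd⟩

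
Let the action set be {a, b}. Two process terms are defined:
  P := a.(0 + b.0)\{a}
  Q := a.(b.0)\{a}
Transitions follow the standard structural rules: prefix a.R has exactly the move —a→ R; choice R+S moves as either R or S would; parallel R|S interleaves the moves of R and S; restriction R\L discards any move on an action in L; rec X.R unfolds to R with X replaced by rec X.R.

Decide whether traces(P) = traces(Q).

P's transition system — 3 states:
  p0 = a.(0 + b.0)\{a} :: —a→ p1
  p1 = (0 + b.0)\{a} :: —b→ p2
  p2 = 0\{a} :: stopped
Q's transition system — 3 states:
  q0 = a.(b.0)\{a} :: —a→ q1
  q1 = (b.0)\{a} :: —b→ q2
  q2 = 0\{a} :: stopped
Coarsest stable partition (strong bisimilarity classes):
  B0 = {p0, q0}
  B1 = {p1, q1}
  B2 = {p2, q2}
p0 ∈ B0, q0 ∈ B0 → same block
Bisimilar ⇒ trace-equivalent.

traces(P) = traces(Q)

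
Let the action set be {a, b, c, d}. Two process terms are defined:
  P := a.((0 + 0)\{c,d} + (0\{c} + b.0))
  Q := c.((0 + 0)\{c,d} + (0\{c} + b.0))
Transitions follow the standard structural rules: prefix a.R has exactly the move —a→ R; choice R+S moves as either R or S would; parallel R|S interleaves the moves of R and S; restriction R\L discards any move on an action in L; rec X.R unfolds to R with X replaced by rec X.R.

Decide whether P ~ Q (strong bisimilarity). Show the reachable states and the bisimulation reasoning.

NO

LTS(P): 3 reachable states
  m0 = a.((0 + 0)\{c,d} + (0\{c} + b.0)) ⊢ --a--▸ m1
  m1 = (0 + 0)\{c,d} + (0\{c} + b.0) ⊢ --b--▸ m2
  m2 = 0 ⊢ ∅
LTS(Q): 3 reachable states
  n0 = c.((0 + 0)\{c,d} + (0\{c} + b.0)) ⊢ --c--▸ n1
  n1 = (0 + 0)\{c,d} + (0\{c} + b.0) ⊢ --b--▸ n2
  n2 = 0 ⊢ ∅
Coarsest stable partition (strong bisimilarity classes):
  B0 = {m0}
  B1 = {m1, n1}
  B2 = {m2, n2}
  B3 = {n0}
m0 ∈ B0, n0 ∈ B3 → different blocks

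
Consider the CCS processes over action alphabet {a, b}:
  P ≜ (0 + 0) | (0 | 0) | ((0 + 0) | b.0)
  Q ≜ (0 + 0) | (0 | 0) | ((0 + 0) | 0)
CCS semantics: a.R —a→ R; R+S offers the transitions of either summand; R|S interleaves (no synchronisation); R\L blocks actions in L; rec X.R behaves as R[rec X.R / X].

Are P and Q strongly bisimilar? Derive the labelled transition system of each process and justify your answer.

P's transition system — 2 states:
  u0 = (0 + 0) | (0 | 0) | ((0 + 0) | b.0) → —b→ u1
  u1 = (0 + 0) | (0 | 0) | ((0 + 0) | 0) → (no moves)
Q's transition system — 1 states:
  v0 = (0 + 0) | (0 | 0) | ((0 + 0) | 0) → (no moves)
Bisimilarity quotient blocks:
  B0 = {u0}
  B1 = {u1, v0}
u0 ∈ B0, v0 ∈ B1 → different blocks

not bisimilar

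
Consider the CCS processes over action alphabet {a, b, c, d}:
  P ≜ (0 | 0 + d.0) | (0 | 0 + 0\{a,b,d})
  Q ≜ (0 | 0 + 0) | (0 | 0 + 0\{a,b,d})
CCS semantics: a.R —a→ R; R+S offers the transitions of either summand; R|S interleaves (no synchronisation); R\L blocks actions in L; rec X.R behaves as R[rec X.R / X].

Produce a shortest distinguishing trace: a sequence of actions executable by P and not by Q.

d

P's transition system — 2 states:
  s0 = (0 | 0 + d.0) | (0 | 0 + 0\{a,b,d}) | —d→ s1
  s1 = 0 | (0 | 0 + 0\{a,b,d}) | stopped
Q's transition system — 1 states:
  t0 = (0 | 0 + 0) | (0 | 0 + 0\{a,b,d}) | stopped
Executing d from P (initial set {s0}):
  after d @ step 1: {s1}
  ✓ P
Executing d from Q (initial set {t0}):
  after d @ step 1: ∅  — Q cannot continue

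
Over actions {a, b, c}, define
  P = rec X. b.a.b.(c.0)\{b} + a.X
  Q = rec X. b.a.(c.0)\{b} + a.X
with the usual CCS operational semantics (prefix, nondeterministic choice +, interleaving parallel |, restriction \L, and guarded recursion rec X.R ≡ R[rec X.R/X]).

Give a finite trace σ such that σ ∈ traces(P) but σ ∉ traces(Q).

bab

LTS(P): 5 reachable states
  m0 = rec X. b.a.b.(c.0)\{b} + a.X has moves —a→ m0, —b→ m1
  m1 = a.b.(c.0)\{b} has moves —a→ m2
  m2 = b.(c.0)\{b} has moves —b→ m3
  m3 = (c.0)\{b} has moves —c→ m4
  m4 = 0\{b} has moves (no moves)
LTS(Q): 4 reachable states
  n0 = rec X. b.a.(c.0)\{b} + a.X has moves —a→ n0, —b→ n1
  n1 = a.(c.0)\{b} has moves —a→ n2
  n2 = (c.0)\{b} has moves —c→ n3
  n3 = 0\{b} has moves (no moves)
Executing bab from P (initial set {m0}):
  [1] b ⇒ {m1}
  [2] a ⇒ {m2}
  [3] b ⇒ {m3}
  — P admits the full trace.
Executing bab from Q (initial set {n0}):
  [1] b ⇒ {n1}
  [2] a ⇒ {n2}
  [3] b ⇒ ∅  — Q cannot continue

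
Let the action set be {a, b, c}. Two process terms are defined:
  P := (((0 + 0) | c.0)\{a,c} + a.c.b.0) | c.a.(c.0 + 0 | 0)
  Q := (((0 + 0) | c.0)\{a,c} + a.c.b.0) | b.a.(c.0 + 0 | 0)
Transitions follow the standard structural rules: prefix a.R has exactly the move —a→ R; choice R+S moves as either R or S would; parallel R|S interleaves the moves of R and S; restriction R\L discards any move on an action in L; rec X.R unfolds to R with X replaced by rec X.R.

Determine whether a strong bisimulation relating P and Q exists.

LTS(P): 16 reachable states
  p0 = (((0 + 0) | c.0)\{a,c} + a.c.b.0) | c.a.(c.0 + 0 | 0) ⊢ --a--▸ p1, --c--▸ p2
  p1 = c.b.0 | c.a.(c.0 + 0 | 0) ⊢ --c--▸ p3, --c--▸ p4
  p2 = (((0 + 0) | c.0)\{a,c} + a.c.b.0) | a.(c.0 + 0 | 0) ⊢ --a--▸ p4, --a--▸ p5
  p3 = b.0 | c.a.(c.0 + 0 | 0) ⊢ --b--▸ p6, --c--▸ p7
  p4 = c.b.0 | a.(c.0 + 0 | 0) ⊢ --a--▸ p8, --c--▸ p7
  p5 = (((0 + 0) | c.0)\{a,c} + a.c.b.0) | (c.0 + 0 | 0) ⊢ --a--▸ p8, --c--▸ p9
  p6 = 0 | c.a.(c.0 + 0 | 0) ⊢ --c--▸ p10
  p7 = b.0 | a.(c.0 + 0 | 0) ⊢ --a--▸ p11, --b--▸ p10
  p8 = c.b.0 | (c.0 + 0 | 0) ⊢ --c--▸ p11, --c--▸ p12
  p9 = (((0 + 0) | c.0)\{a,c} + a.c.b.0) | 0 ⊢ --a--▸ p12
  p10 = 0 | a.(c.0 + 0 | 0) ⊢ --a--▸ p13
  p11 = b.0 | (c.0 + 0 | 0) ⊢ --b--▸ p13, --c--▸ p14
  p12 = c.b.0 | 0 ⊢ --c--▸ p14
  p13 = 0 | (c.0 + 0 | 0) ⊢ --c--▸ p15
  p14 = b.0 | 0 ⊢ --b--▸ p15
  p15 = 0 | 0 ⊢ ∅
LTS(Q): 16 reachable states
  q0 = (((0 + 0) | c.0)\{a,c} + a.c.b.0) | b.a.(c.0 + 0 | 0) ⊢ --a--▸ q1, --b--▸ q2
  q1 = c.b.0 | b.a.(c.0 + 0 | 0) ⊢ --b--▸ q3, --c--▸ q4
  q2 = (((0 + 0) | c.0)\{a,c} + a.c.b.0) | a.(c.0 + 0 | 0) ⊢ --a--▸ q3, --a--▸ q5
  q3 = c.b.0 | a.(c.0 + 0 | 0) ⊢ --a--▸ q6, --c--▸ q7
  q4 = b.0 | b.a.(c.0 + 0 | 0) ⊢ --b--▸ q7, --b--▸ q8
  q5 = (((0 + 0) | c.0)\{a,c} + a.c.b.0) | (c.0 + 0 | 0) ⊢ --a--▸ q6, --c--▸ q9
  q6 = c.b.0 | (c.0 + 0 | 0) ⊢ --c--▸ q10, --c--▸ q11
  q7 = b.0 | a.(c.0 + 0 | 0) ⊢ --a--▸ q10, --b--▸ q12
  q8 = 0 | b.a.(c.0 + 0 | 0) ⊢ --b--▸ q12
  q9 = (((0 + 0) | c.0)\{a,c} + a.c.b.0) | 0 ⊢ --a--▸ q11
  q10 = b.0 | (c.0 + 0 | 0) ⊢ --b--▸ q13, --c--▸ q14
  q11 = c.b.0 | 0 ⊢ --c--▸ q14
  q12 = 0 | a.(c.0 + 0 | 0) ⊢ --a--▸ q13
  q13 = 0 | (c.0 + 0 | 0) ⊢ --c--▸ q15
  q14 = b.0 | 0 ⊢ --b--▸ q15
  q15 = 0 | 0 ⊢ ∅
Coarsest stable partition (strong bisimilarity classes):
  B0 = {p0}
  B1 = {p2, q2}
  B2 = {p4, q3}
  B3 = {p8, q6}
  B4 = {p12, q11}
  B5 = {p14, q14}
  B6 = {p15, q15}
  B7 = {p11, q10}
  B8 = {p13, q13}
  B9 = {p7, q7}
  B10 = {p10, q12}
  B11 = {p5, q5}
  B12 = {p9, q9}
  B13 = {p1}
  B14 = {p3}
  B15 = {p6}
  B16 = {q0}
  B17 = {q1}
  B18 = {q4}
  B19 = {q8}
p0 ∈ B0, q0 ∈ B16 → different blocks

NO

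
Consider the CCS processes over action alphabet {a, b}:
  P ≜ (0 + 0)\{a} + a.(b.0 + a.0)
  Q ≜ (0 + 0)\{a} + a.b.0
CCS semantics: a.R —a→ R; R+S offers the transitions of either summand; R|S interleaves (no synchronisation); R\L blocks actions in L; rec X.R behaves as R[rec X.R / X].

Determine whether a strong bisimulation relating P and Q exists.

not bisimilar

Reachable graph of P (3 states):
  u0 = (0 + 0)\{a} + a.(b.0 + a.0) :: ··a··> u1
  u1 = b.0 + a.0 :: ··a··> u2, ··b··> u2
  u2 = 0 :: ∅
Reachable graph of Q (3 states):
  v0 = (0 + 0)\{a} + a.b.0 :: ··a··> v1
  v1 = b.0 :: ··b··> v2
  v2 = 0 :: ∅
Partition-refinement fixed point:
  B0 = {u0}
  B1 = {u1}
  B2 = {u2, v2}
  B3 = {v0}
  B4 = {v1}
u0 ∈ B0, v0 ∈ B3 → different blocks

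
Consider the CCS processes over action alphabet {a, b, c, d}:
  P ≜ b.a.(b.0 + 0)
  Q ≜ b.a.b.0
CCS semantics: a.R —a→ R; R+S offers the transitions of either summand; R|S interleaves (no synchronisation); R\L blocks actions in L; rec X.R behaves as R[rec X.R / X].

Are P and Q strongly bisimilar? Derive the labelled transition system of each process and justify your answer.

Reachable graph of P (4 states):
  m0 = b.a.(b.0 + 0) | -b-> m1
  m1 = a.(b.0 + 0) | -a-> m2
  m2 = b.0 + 0 | -b-> m3
  m3 = 0 | deadlocked
Reachable graph of Q (4 states):
  n0 = b.a.b.0 | -b-> n1
  n1 = a.b.0 | -a-> n2
  n2 = b.0 | -b-> n3
  n3 = 0 | deadlocked
Coarsest stable partition (strong bisimilarity classes):
  B0 = {m0, n0}
  B1 = {m1, n1}
  B2 = {m2, n2}
  B3 = {m3, n3}
m0 ∈ B0, n0 ∈ B0 → same block

YES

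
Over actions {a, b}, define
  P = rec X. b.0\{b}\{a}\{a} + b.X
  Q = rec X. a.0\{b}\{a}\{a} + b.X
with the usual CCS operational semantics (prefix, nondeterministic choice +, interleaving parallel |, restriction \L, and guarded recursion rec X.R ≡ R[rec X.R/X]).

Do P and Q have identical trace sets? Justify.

NO — witness ⟨a⟩

Reachable graph of P (2 states):
  p0 = rec X. b.0\{b}\{a}\{a} + b.X | -b-> p0, -b-> p1
  p1 = 0\{b}\{a}\{a} | ∅
Reachable graph of Q (2 states):
  q0 = rec X. a.0\{b}\{a}\{a} + b.X | -a-> q1, -b-> q0
  q1 = 0\{b}\{a}\{a} | ∅
Run σ = ⟨a⟩ on Q: start {q0}
  [1] a ⇒ {q1}
  ✓ Q
Run σ = ⟨a⟩ on P: start {p0}
  [1] a ⇒ ∅ (P stuck)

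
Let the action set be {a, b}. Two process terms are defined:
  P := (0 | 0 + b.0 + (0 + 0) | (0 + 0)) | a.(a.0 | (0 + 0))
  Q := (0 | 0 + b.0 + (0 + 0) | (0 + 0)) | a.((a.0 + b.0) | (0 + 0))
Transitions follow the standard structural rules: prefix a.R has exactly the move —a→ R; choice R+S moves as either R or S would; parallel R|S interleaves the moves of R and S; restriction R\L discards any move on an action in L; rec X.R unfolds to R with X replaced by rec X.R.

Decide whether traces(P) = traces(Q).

NO — witness ⟨abb⟩

P's transition system — 6 states:
  u0 = (0 | 0 + b.0 + (0 + 0) | (0 + 0)) | a.(a.0 | (0 + 0)) has moves --a--▸ u1, --b--▸ u2
  u1 = (0 | 0 + b.0 + (0 + 0) | (0 + 0)) | (a.0 | (0 + 0)) has moves --a--▸ u3, --b--▸ u4
  u2 = 0 | a.(a.0 | (0 + 0)) has moves --a--▸ u4
  u3 = (0 | 0 + b.0 + (0 + 0) | (0 + 0)) | (0 | (0 + 0)) has moves --b--▸ u5
  u4 = 0 | (a.0 | (0 + 0)) has moves --a--▸ u5
  u5 = 0 | (0 | (0 + 0)) has moves ∅
Q's transition system — 6 states:
  v0 = (0 | 0 + b.0 + (0 + 0) | (0 + 0)) | a.((a.0 + b.0) | (0 + 0)) has moves --a--▸ v1, --b--▸ v2
  v1 = (0 | 0 + b.0 + (0 + 0) | (0 + 0)) | ((a.0 + b.0) | (0 + 0)) has moves --a--▸ v3, --b--▸ v3, --b--▸ v4
  v2 = 0 | a.((a.0 + b.0) | (0 + 0)) has moves --a--▸ v4
  v3 = (0 | 0 + b.0 + (0 + 0) | (0 + 0)) | (0 | (0 + 0)) has moves --b--▸ v5
  v4 = 0 | ((a.0 + b.0) | (0 + 0)) has moves --a--▸ v5, --b--▸ v5
  v5 = 0 | (0 | (0 + 0)) has moves ∅
Run σ = ⟨abb⟩ on Q: start {v0}
  after a @ step 1: {v1}
  after b @ step 2: {v3, v4}
  after b @ step 3: {v5}
  ✓ Q
Run σ = ⟨abb⟩ on P: start {u0}
  after a @ step 1: {u1}
  after b @ step 2: {u4}
  after b @ step 3: ∅  — P cannot continue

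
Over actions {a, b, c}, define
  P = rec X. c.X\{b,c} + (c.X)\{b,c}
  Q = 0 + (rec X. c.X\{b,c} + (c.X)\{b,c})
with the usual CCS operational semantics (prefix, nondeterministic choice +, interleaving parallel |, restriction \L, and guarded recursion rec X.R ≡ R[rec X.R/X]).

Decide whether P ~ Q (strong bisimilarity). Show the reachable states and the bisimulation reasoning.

Reachable graph of P (2 states):
  u0 = rec X. c.X\{b,c} + (c.X)\{b,c} :: --c--▸ u1
  u1 = (rec X. c.X\{b,c} + (c.X)\{b,c})\{b,c} :: (no moves)
Reachable graph of Q (2 states):
  v0 = 0 + (rec X. c.X\{b,c} + (c.X)\{b,c}) :: --c--▸ v1
  v1 = (rec X. c.X\{b,c} + (c.X)\{b,c})\{b,c} :: (no moves)
Partition-refinement fixed point:
  B0 = {u0, v0}
  B1 = {u1, v1}
u0 ∈ B0, v0 ∈ B0 → same block

bisimilar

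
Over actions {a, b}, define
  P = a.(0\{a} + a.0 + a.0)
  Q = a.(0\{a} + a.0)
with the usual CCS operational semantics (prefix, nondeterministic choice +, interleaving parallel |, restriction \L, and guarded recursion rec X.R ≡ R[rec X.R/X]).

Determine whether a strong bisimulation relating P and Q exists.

bisimilar

Reachable graph of P (3 states):
  m0 = a.(0\{a} + a.0 + a.0) has moves ··a··> m1
  m1 = 0\{a} + a.0 + a.0 has moves ··a··> m2
  m2 = 0 has moves ·
Reachable graph of Q (3 states):
  n0 = a.(0\{a} + a.0) has moves ··a··> n1
  n1 = 0\{a} + a.0 has moves ··a··> n2
  n2 = 0 has moves ·
Partition-refinement fixed point:
  B0 = {m0, n0}
  B1 = {m1, n1}
  B2 = {m2, n2}
m0 ∈ B0, n0 ∈ B0 → same block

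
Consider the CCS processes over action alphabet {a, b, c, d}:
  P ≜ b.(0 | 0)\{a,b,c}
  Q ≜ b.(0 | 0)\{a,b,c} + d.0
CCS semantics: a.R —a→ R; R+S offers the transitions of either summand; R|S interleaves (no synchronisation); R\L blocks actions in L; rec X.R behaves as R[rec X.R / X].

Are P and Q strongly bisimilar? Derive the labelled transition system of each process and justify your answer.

Reachable graph of P (2 states):
  u0 = b.(0 | 0)\{a,b,c} has moves --b--▸ u1
  u1 = (0 | 0)\{a,b,c} has moves stopped
Reachable graph of Q (3 states):
  v0 = b.(0 | 0)\{a,b,c} + d.0 has moves --b--▸ v1, --d--▸ v2
  v1 = (0 | 0)\{a,b,c} has moves stopped
  v2 = 0 has moves stopped
Coarsest stable partition (strong bisimilarity classes):
  B0 = {u0}
  B1 = {u1, v1, v2}
  B2 = {v0}
u0 ∈ B0, v0 ∈ B2 → different blocks

not bisimilar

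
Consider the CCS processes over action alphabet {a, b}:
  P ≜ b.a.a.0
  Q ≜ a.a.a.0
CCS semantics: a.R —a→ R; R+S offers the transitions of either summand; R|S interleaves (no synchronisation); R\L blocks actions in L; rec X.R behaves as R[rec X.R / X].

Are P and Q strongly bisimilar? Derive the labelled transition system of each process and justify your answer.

not bisimilar

P's transition system — 4 states:
  m0 = b.a.a.0 | --b--▸ m1
  m1 = a.a.0 | --a--▸ m2
  m2 = a.0 | --a--▸ m3
  m3 = 0 | (no moves)
Q's transition system — 4 states:
  n0 = a.a.a.0 | --a--▸ n1
  n1 = a.a.0 | --a--▸ n2
  n2 = a.0 | --a--▸ n3
  n3 = 0 | (no moves)
Partition-refinement fixed point:
  B0 = {m0}
  B1 = {m1, n1}
  B2 = {m2, n2}
  B3 = {m3, n3}
  B4 = {n0}
m0 ∈ B0, n0 ∈ B4 → different blocks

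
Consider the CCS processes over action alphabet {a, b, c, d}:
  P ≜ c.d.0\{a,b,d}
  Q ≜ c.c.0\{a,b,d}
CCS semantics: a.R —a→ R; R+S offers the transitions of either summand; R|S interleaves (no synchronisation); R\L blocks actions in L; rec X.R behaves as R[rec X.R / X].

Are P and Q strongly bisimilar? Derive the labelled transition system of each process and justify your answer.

P ≁ Q

LTS(P): 3 reachable states
  p0 = c.d.0\{a,b,d} | =c=> p1
  p1 = d.0\{a,b,d} | =d=> p2
  p2 = 0\{a,b,d} | ·
LTS(Q): 3 reachable states
  q0 = c.c.0\{a,b,d} | =c=> q1
  q1 = c.0\{a,b,d} | =c=> q2
  q2 = 0\{a,b,d} | ·
Coarsest stable partition (strong bisimilarity classes):
  B0 = {p0}
  B1 = {p1}
  B2 = {p2, q2}
  B3 = {q0}
  B4 = {q1}
p0 ∈ B0, q0 ∈ B3 → different blocks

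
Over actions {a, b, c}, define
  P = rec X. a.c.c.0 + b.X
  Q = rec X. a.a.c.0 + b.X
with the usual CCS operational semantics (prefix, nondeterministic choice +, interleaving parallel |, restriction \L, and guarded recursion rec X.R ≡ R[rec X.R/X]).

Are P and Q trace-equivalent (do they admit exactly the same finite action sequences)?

trace-distinct — witness ⟨ac⟩

Reachable graph of P (4 states):
  u0 = rec X. a.c.c.0 + b.X has moves -a-> u1, -b-> u0
  u1 = c.c.0 has moves -c-> u2
  u2 = c.0 has moves -c-> u3
  u3 = 0 has moves ·
Reachable graph of Q (4 states):
  v0 = rec X. a.a.c.0 + b.X has moves -a-> v1, -b-> v0
  v1 = a.c.0 has moves -a-> v2
  v2 = c.0 has moves -c-> v3
  v3 = 0 has moves ·
Trace ⟨ac⟩ through P, begin at {u0}:
  step 1 (a): {u1}
  step 2 (c): {u2}
  ✓ P
Trace ⟨ac⟩ through Q, begin at {v0}:
  step 1 (a): {v1}
  step 2 (c): ∅ (Q stuck)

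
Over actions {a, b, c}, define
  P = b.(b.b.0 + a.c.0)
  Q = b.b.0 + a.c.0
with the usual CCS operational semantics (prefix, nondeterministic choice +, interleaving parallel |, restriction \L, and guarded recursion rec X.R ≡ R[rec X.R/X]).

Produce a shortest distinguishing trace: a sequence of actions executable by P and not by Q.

LTS(P): 5 reachable states
  p0 = b.(b.b.0 + a.c.0) has moves ··b··> p1
  p1 = b.b.0 + a.c.0 has moves ··a··> p2, ··b··> p3
  p2 = c.0 has moves ··c··> p4
  p3 = b.0 has moves ··b··> p4
  p4 = 0 has moves ∅
LTS(Q): 4 reachable states
  q0 = b.b.0 + a.c.0 has moves ··a··> q1, ··b··> q2
  q1 = c.0 has moves ··c··> q3
  q2 = b.0 has moves ··b··> q3
  q3 = 0 has moves ∅
Trace ⟨ba⟩ through P, begin at {p0}:
  after b @ step 1: {p1}
  after a @ step 2: {p2}
  — P admits the full trace.
Trace ⟨ba⟩ through Q, begin at {q0}:
  after b @ step 1: {q2}
  after a @ step 2: no successor for Q

ba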